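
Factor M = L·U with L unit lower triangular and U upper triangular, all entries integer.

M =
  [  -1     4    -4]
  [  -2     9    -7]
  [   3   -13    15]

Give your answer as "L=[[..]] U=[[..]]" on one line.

  r1 -= 2·r0 → [0,1,1]
  r2 -= -3·r0 → [0,-1,3]
  r2 -= -1·r1 → [0,0,4]

L=[[1,0,0],[2,1,0],[-3,-1,1]] U=[[-1,4,-4],[0,1,1],[0,0,4]]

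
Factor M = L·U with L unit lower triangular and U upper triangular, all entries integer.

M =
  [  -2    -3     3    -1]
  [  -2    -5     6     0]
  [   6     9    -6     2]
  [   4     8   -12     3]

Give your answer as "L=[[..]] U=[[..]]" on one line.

L=[[1,0,0,0],[1,1,0,0],[-3,0,1,0],[-2,-1,-1,1]] U=[[-2,-3,3,-1],[0,-2,3,1],[0,0,3,-1],[0,0,0,1]]

  R1 -= 1·R0 → [0,-2,3,1]
  R2 -= -3·R0 → [0,0,3,-1]
  R3 -= -2·R0 → [0,2,-6,1]
  R2 -= 0·R1 → [0,0,3,-1]
  R3 -= -1·R1 → [0,0,-3,2]
  R3 -= -1·R2 → [0,0,0,1]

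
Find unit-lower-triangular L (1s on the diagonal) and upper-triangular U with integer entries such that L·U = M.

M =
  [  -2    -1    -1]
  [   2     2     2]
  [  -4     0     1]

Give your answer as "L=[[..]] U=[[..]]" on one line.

L=[[1,0,0],[-1,1,0],[2,2,1]] U=[[-2,-1,-1],[0,1,1],[0,0,1]]

  row1 -= -1·row0 → [0,1,1]
  row2 -= 2·row0 → [0,2,3]
  row2 -= 2·row1 → [0,0,1]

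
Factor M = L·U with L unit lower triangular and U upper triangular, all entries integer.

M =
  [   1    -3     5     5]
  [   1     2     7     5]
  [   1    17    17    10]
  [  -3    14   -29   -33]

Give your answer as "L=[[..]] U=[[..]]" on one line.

  R1 -= 1·R0 → [0,5,2,0]
  R2 -= 1·R0 → [0,20,12,5]
  R3 -= -3·R0 → [0,5,-14,-18]
  R2 -= 4·R1 → [0,0,4,5]
  R3 -= 1·R1 → [0,0,-16,-18]
  R3 -= -4·R2 → [0,0,0,2]

L=[[1,0,0,0],[1,1,0,0],[1,4,1,0],[-3,1,-4,1]] U=[[1,-3,5,5],[0,5,2,0],[0,0,4,5],[0,0,0,2]]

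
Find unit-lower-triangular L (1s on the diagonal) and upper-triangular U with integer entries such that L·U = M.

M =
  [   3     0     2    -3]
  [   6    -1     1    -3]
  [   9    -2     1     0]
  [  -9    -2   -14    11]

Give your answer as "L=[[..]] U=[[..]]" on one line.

L=[[1,0,0,0],[2,1,0,0],[3,2,1,0],[-3,2,-2,1]] U=[[3,0,2,-3],[0,-1,-3,3],[0,0,1,3],[0,0,0,2]]

  row1 -= 2·row0 → [0,-1,-3,3]
  row2 -= 3·row0 → [0,-2,-5,9]
  row3 -= -3·row0 → [0,-2,-8,2]
  row2 -= 2·row1 → [0,0,1,3]
  row3 -= 2·row1 → [0,0,-2,-4]
  row3 -= -2·row2 → [0,0,0,2]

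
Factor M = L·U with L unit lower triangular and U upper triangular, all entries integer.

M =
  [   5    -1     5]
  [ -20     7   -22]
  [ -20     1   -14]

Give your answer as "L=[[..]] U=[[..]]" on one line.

  row1 -= -4·row0 → [0,3,-2]
  row2 -= -4·row0 → [0,-3,6]
  row2 -= -1·row1 → [0,0,4]

L=[[1,0,0],[-4,1,0],[-4,-1,1]] U=[[5,-1,5],[0,3,-2],[0,0,4]]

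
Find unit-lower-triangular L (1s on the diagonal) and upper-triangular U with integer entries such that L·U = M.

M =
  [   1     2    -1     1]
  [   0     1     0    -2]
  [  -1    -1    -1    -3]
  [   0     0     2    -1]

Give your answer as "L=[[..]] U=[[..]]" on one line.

  r1 -= 0·r0 → [0,1,0,-2]
  r2 -= -1·r0 → [0,1,-2,-2]
  r3 -= 0·r0 → [0,0,2,-1]
  r2 -= 1·r1 → [0,0,-2,0]
  r3 -= 0·r1 → [0,0,2,-1]
  r3 -= -1·r2 → [0,0,0,-1]

L=[[1,0,0,0],[0,1,0,0],[-1,1,1,0],[0,0,-1,1]] U=[[1,2,-1,1],[0,1,0,-2],[0,0,-2,0],[0,0,0,-1]]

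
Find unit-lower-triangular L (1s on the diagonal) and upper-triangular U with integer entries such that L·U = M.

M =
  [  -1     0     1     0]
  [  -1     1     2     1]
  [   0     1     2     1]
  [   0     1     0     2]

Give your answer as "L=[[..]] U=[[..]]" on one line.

  r1 -= 1·r0 → [0,1,1,1]
  r2 -= 0·r0 → [0,1,2,1]
  r3 -= 0·r0 → [0,1,0,2]
  r2 -= 1·r1 → [0,0,1,0]
  r3 -= 1·r1 → [0,0,-1,1]
  r3 -= -1·r2 → [0,0,0,1]

L=[[1,0,0,0],[1,1,0,0],[0,1,1,0],[0,1,-1,1]] U=[[-1,0,1,0],[0,1,1,1],[0,0,1,0],[0,0,0,1]]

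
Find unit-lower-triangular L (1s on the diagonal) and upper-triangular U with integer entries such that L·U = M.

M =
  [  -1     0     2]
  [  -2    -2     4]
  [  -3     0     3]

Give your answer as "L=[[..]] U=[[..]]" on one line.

L=[[1,0,0],[2,1,0],[3,0,1]] U=[[-1,0,2],[0,-2,0],[0,0,-3]]

  R1 -= 2·R0 → [0,-2,0]
  R2 -= 3·R0 → [0,0,-3]
  R2 -= 0·R1 → [0,0,-3]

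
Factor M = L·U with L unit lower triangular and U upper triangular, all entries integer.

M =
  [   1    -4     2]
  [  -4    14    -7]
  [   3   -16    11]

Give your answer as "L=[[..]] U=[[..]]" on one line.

L=[[1,0,0],[-4,1,0],[3,2,1]] U=[[1,-4,2],[0,-2,1],[0,0,3]]

  R1 -= -4·R0 → [0,-2,1]
  R2 -= 3·R0 → [0,-4,5]
  R2 -= 2·R1 → [0,0,3]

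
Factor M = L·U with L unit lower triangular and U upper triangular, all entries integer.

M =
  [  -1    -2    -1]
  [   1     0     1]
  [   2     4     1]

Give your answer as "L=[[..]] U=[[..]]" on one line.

  R1 -= -1·R0 → [0,-2,0]
  R2 -= -2·R0 → [0,0,-1]
  R2 -= 0·R1 → [0,0,-1]

L=[[1,0,0],[-1,1,0],[-2,0,1]] U=[[-1,-2,-1],[0,-2,0],[0,0,-1]]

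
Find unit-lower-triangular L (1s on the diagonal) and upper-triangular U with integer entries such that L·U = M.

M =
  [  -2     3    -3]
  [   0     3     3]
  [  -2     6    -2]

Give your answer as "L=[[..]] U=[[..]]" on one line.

L=[[1,0,0],[0,1,0],[1,1,1]] U=[[-2,3,-3],[0,3,3],[0,0,-2]]

  r1 -= 0·r0 → [0,3,3]
  r2 -= 1·r0 → [0,3,1]
  r2 -= 1·r1 → [0,0,-2]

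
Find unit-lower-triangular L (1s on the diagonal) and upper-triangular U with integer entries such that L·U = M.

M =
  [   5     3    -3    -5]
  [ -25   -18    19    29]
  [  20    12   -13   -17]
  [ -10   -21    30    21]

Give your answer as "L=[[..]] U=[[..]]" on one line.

  R1 -= -5·R0 → [0,-3,4,4]
  R2 -= 4·R0 → [0,0,-1,3]
  R3 -= -2·R0 → [0,-15,24,11]
  R2 -= 0·R1 → [0,0,-1,3]
  R3 -= 5·R1 → [0,0,4,-9]
  R3 -= -4·R2 → [0,0,0,3]

L=[[1,0,0,0],[-5,1,0,0],[4,0,1,0],[-2,5,-4,1]] U=[[5,3,-3,-5],[0,-3,4,4],[0,0,-1,3],[0,0,0,3]]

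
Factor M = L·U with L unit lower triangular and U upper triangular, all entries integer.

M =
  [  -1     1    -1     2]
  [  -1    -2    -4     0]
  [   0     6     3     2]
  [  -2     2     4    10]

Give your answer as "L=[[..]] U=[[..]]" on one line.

  r1 -= 1·r0 → [0,-3,-3,-2]
  r2 -= 0·r0 → [0,6,3,2]
  r3 -= 2·r0 → [0,0,6,6]
  r2 -= -2·r1 → [0,0,-3,-2]
  r3 -= 0·r1 → [0,0,6,6]
  r3 -= -2·r2 → [0,0,0,2]

L=[[1,0,0,0],[1,1,0,0],[0,-2,1,0],[2,0,-2,1]] U=[[-1,1,-1,2],[0,-3,-3,-2],[0,0,-3,-2],[0,0,0,2]]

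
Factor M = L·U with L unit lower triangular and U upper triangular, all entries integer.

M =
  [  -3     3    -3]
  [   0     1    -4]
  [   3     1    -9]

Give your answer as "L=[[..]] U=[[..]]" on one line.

  r1 -= 0·r0 → [0,1,-4]
  r2 -= -1·r0 → [0,4,-12]
  r2 -= 4·r1 → [0,0,4]

L=[[1,0,0],[0,1,0],[-1,4,1]] U=[[-3,3,-3],[0,1,-4],[0,0,4]]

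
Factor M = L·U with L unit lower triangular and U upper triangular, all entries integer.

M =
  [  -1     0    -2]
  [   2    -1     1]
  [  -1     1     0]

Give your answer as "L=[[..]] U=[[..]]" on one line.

  row1 -= -2·row0 → [0,-1,-3]
  row2 -= 1·row0 → [0,1,2]
  row2 -= -1·row1 → [0,0,-1]

L=[[1,0,0],[-2,1,0],[1,-1,1]] U=[[-1,0,-2],[0,-1,-3],[0,0,-1]]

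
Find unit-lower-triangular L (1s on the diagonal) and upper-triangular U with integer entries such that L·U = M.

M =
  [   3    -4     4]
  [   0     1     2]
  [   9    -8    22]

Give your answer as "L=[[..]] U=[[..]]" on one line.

  row1 -= 0·row0 → [0,1,2]
  row2 -= 3·row0 → [0,4,10]
  row2 -= 4·row1 → [0,0,2]

L=[[1,0,0],[0,1,0],[3,4,1]] U=[[3,-4,4],[0,1,2],[0,0,2]]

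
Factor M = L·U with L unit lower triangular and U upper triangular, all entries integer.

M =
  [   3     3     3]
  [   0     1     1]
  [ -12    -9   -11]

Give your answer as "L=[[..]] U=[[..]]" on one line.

L=[[1,0,0],[0,1,0],[-4,3,1]] U=[[3,3,3],[0,1,1],[0,0,-2]]

  row1 -= 0·row0 → [0,1,1]
  row2 -= -4·row0 → [0,3,1]
  row2 -= 3·row1 → [0,0,-2]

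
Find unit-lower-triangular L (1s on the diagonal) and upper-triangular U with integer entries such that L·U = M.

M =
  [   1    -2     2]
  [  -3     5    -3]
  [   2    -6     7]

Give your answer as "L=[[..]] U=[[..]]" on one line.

L=[[1,0,0],[-3,1,0],[2,2,1]] U=[[1,-2,2],[0,-1,3],[0,0,-3]]

  row1 -= -3·row0 → [0,-1,3]
  row2 -= 2·row0 → [0,-2,3]
  row2 -= 2·row1 → [0,0,-3]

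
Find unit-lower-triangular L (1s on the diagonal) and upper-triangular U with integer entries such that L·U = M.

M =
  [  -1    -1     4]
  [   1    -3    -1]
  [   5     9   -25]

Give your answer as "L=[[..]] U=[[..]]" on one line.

  r1 -= -1·r0 → [0,-4,3]
  r2 -= -5·r0 → [0,4,-5]
  r2 -= -1·r1 → [0,0,-2]

L=[[1,0,0],[-1,1,0],[-5,-1,1]] U=[[-1,-1,4],[0,-4,3],[0,0,-2]]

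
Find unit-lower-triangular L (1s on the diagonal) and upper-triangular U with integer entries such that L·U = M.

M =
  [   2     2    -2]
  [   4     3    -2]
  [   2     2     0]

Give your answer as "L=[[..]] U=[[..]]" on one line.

  row1 -= 2·row0 → [0,-1,2]
  row2 -= 1·row0 → [0,0,2]
  row2 -= 0·row1 → [0,0,2]

L=[[1,0,0],[2,1,0],[1,0,1]] U=[[2,2,-2],[0,-1,2],[0,0,2]]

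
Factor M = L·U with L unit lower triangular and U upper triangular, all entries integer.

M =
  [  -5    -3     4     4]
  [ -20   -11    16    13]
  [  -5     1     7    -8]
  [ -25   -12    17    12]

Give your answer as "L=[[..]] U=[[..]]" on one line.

L=[[1,0,0,0],[4,1,0,0],[1,4,1,0],[5,3,-1,1]] U=[[-5,-3,4,4],[0,1,0,-3],[0,0,3,0],[0,0,0,1]]

  row1 -= 4·row0 → [0,1,0,-3]
  row2 -= 1·row0 → [0,4,3,-12]
  row3 -= 5·row0 → [0,3,-3,-8]
  row2 -= 4·row1 → [0,0,3,0]
  row3 -= 3·row1 → [0,0,-3,1]
  row3 -= -1·row2 → [0,0,0,1]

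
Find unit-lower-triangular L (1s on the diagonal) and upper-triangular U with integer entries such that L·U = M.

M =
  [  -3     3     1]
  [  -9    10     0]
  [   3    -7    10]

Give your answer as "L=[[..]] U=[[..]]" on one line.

  R1 -= 3·R0 → [0,1,-3]
  R2 -= -1·R0 → [0,-4,11]
  R2 -= -4·R1 → [0,0,-1]

L=[[1,0,0],[3,1,0],[-1,-4,1]] U=[[-3,3,1],[0,1,-3],[0,0,-1]]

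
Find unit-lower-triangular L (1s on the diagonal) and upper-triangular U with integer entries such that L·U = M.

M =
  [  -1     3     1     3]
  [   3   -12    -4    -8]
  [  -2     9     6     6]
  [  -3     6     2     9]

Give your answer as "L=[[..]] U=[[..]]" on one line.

  R1 -= -3·R0 → [0,-3,-1,1]
  R2 -= 2·R0 → [0,3,4,0]
  R3 -= 3·R0 → [0,-3,-1,0]
  R2 -= -1·R1 → [0,0,3,1]
  R3 -= 1·R1 → [0,0,0,-1]
  R3 -= 0·R2 → [0,0,0,-1]

L=[[1,0,0,0],[-3,1,0,0],[2,-1,1,0],[3,1,0,1]] U=[[-1,3,1,3],[0,-3,-1,1],[0,0,3,1],[0,0,0,-1]]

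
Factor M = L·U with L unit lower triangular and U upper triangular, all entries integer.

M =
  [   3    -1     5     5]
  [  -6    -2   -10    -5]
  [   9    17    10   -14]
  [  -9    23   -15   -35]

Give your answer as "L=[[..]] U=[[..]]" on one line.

L=[[1,0,0,0],[-2,1,0,0],[3,-5,1,0],[-3,-5,0,1]] U=[[3,-1,5,5],[0,-4,0,5],[0,0,-5,-4],[0,0,0,5]]

  R1 -= -2·R0 → [0,-4,0,5]
  R2 -= 3·R0 → [0,20,-5,-29]
  R3 -= -3·R0 → [0,20,0,-20]
  R2 -= -5·R1 → [0,0,-5,-4]
  R3 -= -5·R1 → [0,0,0,5]
  R3 -= 0·R2 → [0,0,0,5]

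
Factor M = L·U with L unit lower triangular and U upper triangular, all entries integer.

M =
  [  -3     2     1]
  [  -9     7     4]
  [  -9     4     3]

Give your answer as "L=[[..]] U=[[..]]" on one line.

L=[[1,0,0],[3,1,0],[3,-2,1]] U=[[-3,2,1],[0,1,1],[0,0,2]]

  row1 -= 3·row0 → [0,1,1]
  row2 -= 3·row0 → [0,-2,0]
  row2 -= -2·row1 → [0,0,2]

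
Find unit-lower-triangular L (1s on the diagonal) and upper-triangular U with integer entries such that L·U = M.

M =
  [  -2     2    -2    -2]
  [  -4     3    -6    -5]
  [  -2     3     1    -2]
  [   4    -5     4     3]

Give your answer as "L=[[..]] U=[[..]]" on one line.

  R1 -= 2·R0 → [0,-1,-2,-1]
  R2 -= 1·R0 → [0,1,3,0]
  R3 -= -2·R0 → [0,-1,0,-1]
  R2 -= -1·R1 → [0,0,1,-1]
  R3 -= 1·R1 → [0,0,2,0]
  R3 -= 2·R2 → [0,0,0,2]

L=[[1,0,0,0],[2,1,0,0],[1,-1,1,0],[-2,1,2,1]] U=[[-2,2,-2,-2],[0,-1,-2,-1],[0,0,1,-1],[0,0,0,2]]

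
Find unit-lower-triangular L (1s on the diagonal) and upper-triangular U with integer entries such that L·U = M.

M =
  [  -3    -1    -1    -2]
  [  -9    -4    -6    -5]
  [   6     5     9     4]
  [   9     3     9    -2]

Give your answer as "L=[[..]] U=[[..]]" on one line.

  r1 -= 3·r0 → [0,-1,-3,1]
  r2 -= -2·r0 → [0,3,7,0]
  r3 -= -3·r0 → [0,0,6,-8]
  r2 -= -3·r1 → [0,0,-2,3]
  r3 -= 0·r1 → [0,0,6,-8]
  r3 -= -3·r2 → [0,0,0,1]

L=[[1,0,0,0],[3,1,0,0],[-2,-3,1,0],[-3,0,-3,1]] U=[[-3,-1,-1,-2],[0,-1,-3,1],[0,0,-2,3],[0,0,0,1]]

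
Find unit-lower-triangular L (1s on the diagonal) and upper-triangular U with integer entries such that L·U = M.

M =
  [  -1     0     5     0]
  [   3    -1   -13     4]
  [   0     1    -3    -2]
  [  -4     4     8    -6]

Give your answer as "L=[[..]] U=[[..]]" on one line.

  r1 -= -3·r0 → [0,-1,2,4]
  r2 -= 0·r0 → [0,1,-3,-2]
  r3 -= 4·r0 → [0,4,-12,-6]
  r2 -= -1·r1 → [0,0,-1,2]
  r3 -= -4·r1 → [0,0,-4,10]
  r3 -= 4·r2 → [0,0,0,2]

L=[[1,0,0,0],[-3,1,0,0],[0,-1,1,0],[4,-4,4,1]] U=[[-1,0,5,0],[0,-1,2,4],[0,0,-1,2],[0,0,0,2]]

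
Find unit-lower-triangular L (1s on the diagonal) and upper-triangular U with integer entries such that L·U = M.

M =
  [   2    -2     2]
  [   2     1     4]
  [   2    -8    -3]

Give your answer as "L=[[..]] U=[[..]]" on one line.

  row1 -= 1·row0 → [0,3,2]
  row2 -= 1·row0 → [0,-6,-5]
  row2 -= -2·row1 → [0,0,-1]

L=[[1,0,0],[1,1,0],[1,-2,1]] U=[[2,-2,2],[0,3,2],[0,0,-1]]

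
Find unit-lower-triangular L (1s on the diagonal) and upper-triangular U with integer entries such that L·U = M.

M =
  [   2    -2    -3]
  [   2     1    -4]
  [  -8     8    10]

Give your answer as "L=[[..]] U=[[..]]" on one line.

L=[[1,0,0],[1,1,0],[-4,0,1]] U=[[2,-2,-3],[0,3,-1],[0,0,-2]]

  r1 -= 1·r0 → [0,3,-1]
  r2 -= -4·r0 → [0,0,-2]
  r2 -= 0·r1 → [0,0,-2]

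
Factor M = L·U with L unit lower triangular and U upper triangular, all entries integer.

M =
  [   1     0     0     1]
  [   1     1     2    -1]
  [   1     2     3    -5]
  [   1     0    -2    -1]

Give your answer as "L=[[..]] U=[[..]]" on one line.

  R1 -= 1·R0 → [0,1,2,-2]
  R2 -= 1·R0 → [0,2,3,-6]
  R3 -= 1·R0 → [0,0,-2,-2]
  R2 -= 2·R1 → [0,0,-1,-2]
  R3 -= 0·R1 → [0,0,-2,-2]
  R3 -= 2·R2 → [0,0,0,2]

L=[[1,0,0,0],[1,1,0,0],[1,2,1,0],[1,0,2,1]] U=[[1,0,0,1],[0,1,2,-2],[0,0,-1,-2],[0,0,0,2]]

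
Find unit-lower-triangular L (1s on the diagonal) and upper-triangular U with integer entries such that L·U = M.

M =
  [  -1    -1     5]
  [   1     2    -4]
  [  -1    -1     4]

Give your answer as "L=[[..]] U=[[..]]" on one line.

L=[[1,0,0],[-1,1,0],[1,0,1]] U=[[-1,-1,5],[0,1,1],[0,0,-1]]

  row1 -= -1·row0 → [0,1,1]
  row2 -= 1·row0 → [0,0,-1]
  row2 -= 0·row1 → [0,0,-1]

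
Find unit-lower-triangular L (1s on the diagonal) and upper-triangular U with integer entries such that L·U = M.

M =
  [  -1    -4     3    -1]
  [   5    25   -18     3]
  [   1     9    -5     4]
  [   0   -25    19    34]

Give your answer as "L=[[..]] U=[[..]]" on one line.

  r1 -= -5·r0 → [0,5,-3,-2]
  r2 -= -1·r0 → [0,5,-2,3]
  r3 -= 0·r0 → [0,-25,19,34]
  r2 -= 1·r1 → [0,0,1,5]
  r3 -= -5·r1 → [0,0,4,24]
  r3 -= 4·r2 → [0,0,0,4]

L=[[1,0,0,0],[-5,1,0,0],[-1,1,1,0],[0,-5,4,1]] U=[[-1,-4,3,-1],[0,5,-3,-2],[0,0,1,5],[0,0,0,4]]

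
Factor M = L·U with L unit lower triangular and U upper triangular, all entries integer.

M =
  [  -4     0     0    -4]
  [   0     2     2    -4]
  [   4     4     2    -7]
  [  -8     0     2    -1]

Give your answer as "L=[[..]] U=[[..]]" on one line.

  r1 -= 0·r0 → [0,2,2,-4]
  r2 -= -1·r0 → [0,4,2,-11]
  r3 -= 2·r0 → [0,0,2,7]
  r2 -= 2·r1 → [0,0,-2,-3]
  r3 -= 0·r1 → [0,0,2,7]
  r3 -= -1·r2 → [0,0,0,4]

L=[[1,0,0,0],[0,1,0,0],[-1,2,1,0],[2,0,-1,1]] U=[[-4,0,0,-4],[0,2,2,-4],[0,0,-2,-3],[0,0,0,4]]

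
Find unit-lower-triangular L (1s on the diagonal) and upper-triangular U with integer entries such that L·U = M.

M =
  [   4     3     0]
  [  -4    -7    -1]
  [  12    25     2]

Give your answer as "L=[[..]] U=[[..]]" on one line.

  row1 -= -1·row0 → [0,-4,-1]
  row2 -= 3·row0 → [0,16,2]
  row2 -= -4·row1 → [0,0,-2]

L=[[1,0,0],[-1,1,0],[3,-4,1]] U=[[4,3,0],[0,-4,-1],[0,0,-2]]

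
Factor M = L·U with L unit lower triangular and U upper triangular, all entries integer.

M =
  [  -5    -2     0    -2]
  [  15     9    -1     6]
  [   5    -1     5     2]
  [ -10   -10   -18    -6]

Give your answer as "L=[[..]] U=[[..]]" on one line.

L=[[1,0,0,0],[-3,1,0,0],[-1,-1,1,0],[2,-2,-5,1]] U=[[-5,-2,0,-2],[0,3,-1,0],[0,0,4,0],[0,0,0,-2]]

  R1 -= -3·R0 → [0,3,-1,0]
  R2 -= -1·R0 → [0,-3,5,0]
  R3 -= 2·R0 → [0,-6,-18,-2]
  R2 -= -1·R1 → [0,0,4,0]
  R3 -= -2·R1 → [0,0,-20,-2]
  R3 -= -5·R2 → [0,0,0,-2]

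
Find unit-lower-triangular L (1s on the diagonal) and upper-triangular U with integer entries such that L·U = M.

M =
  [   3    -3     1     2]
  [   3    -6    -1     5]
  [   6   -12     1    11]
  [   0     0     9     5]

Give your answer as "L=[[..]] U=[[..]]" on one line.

L=[[1,0,0,0],[1,1,0,0],[2,2,1,0],[0,0,3,1]] U=[[3,-3,1,2],[0,-3,-2,3],[0,0,3,1],[0,0,0,2]]

  r1 -= 1·r0 → [0,-3,-2,3]
  r2 -= 2·r0 → [0,-6,-1,7]
  r3 -= 0·r0 → [0,0,9,5]
  r2 -= 2·r1 → [0,0,3,1]
  r3 -= 0·r1 → [0,0,9,5]
  r3 -= 3·r2 → [0,0,0,2]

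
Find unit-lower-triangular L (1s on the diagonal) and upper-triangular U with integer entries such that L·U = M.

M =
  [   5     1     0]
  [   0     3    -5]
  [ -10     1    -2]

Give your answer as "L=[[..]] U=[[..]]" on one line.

L=[[1,0,0],[0,1,0],[-2,1,1]] U=[[5,1,0],[0,3,-5],[0,0,3]]

  R1 -= 0·R0 → [0,3,-5]
  R2 -= -2·R0 → [0,3,-2]
  R2 -= 1·R1 → [0,0,3]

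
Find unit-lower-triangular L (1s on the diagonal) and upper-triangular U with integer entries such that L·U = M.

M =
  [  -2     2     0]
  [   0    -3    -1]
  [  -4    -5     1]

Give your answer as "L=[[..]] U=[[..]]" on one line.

  R1 -= 0·R0 → [0,-3,-1]
  R2 -= 2·R0 → [0,-9,1]
  R2 -= 3·R1 → [0,0,4]

L=[[1,0,0],[0,1,0],[2,3,1]] U=[[-2,2,0],[0,-3,-1],[0,0,4]]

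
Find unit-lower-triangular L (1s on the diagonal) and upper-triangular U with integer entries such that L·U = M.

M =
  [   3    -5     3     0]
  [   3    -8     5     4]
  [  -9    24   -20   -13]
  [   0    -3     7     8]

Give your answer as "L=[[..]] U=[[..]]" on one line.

L=[[1,0,0,0],[1,1,0,0],[-3,-3,1,0],[0,1,-1,1]] U=[[3,-5,3,0],[0,-3,2,4],[0,0,-5,-1],[0,0,0,3]]

  row1 -= 1·row0 → [0,-3,2,4]
  row2 -= -3·row0 → [0,9,-11,-13]
  row3 -= 0·row0 → [0,-3,7,8]
  row2 -= -3·row1 → [0,0,-5,-1]
  row3 -= 1·row1 → [0,0,5,4]
  row3 -= -1·row2 → [0,0,0,3]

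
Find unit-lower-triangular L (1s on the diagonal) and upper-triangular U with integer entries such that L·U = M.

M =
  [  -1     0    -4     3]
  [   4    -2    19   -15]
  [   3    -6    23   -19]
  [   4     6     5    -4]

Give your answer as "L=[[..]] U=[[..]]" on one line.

L=[[1,0,0,0],[-4,1,0,0],[-3,3,1,0],[-4,-3,-1,1]] U=[[-1,0,-4,3],[0,-2,3,-3],[0,0,2,-1],[0,0,0,-2]]

  row1 -= -4·row0 → [0,-2,3,-3]
  row2 -= -3·row0 → [0,-6,11,-10]
  row3 -= -4·row0 → [0,6,-11,8]
  row2 -= 3·row1 → [0,0,2,-1]
  row3 -= -3·row1 → [0,0,-2,-1]
  row3 -= -1·row2 → [0,0,0,-2]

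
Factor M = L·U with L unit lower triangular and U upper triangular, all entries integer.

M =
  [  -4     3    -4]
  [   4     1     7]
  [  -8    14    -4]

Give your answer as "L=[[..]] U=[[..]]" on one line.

L=[[1,0,0],[-1,1,0],[2,2,1]] U=[[-4,3,-4],[0,4,3],[0,0,-2]]

  r1 -= -1·r0 → [0,4,3]
  r2 -= 2·r0 → [0,8,4]
  r2 -= 2·r1 → [0,0,-2]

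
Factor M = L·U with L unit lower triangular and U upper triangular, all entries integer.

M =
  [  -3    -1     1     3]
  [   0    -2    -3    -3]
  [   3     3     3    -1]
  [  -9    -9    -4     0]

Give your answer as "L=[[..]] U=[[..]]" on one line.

L=[[1,0,0,0],[0,1,0,0],[-1,-1,1,0],[3,3,2,1]] U=[[-3,-1,1,3],[0,-2,-3,-3],[0,0,1,-1],[0,0,0,2]]

  row1 -= 0·row0 → [0,-2,-3,-3]
  row2 -= -1·row0 → [0,2,4,2]
  row3 -= 3·row0 → [0,-6,-7,-9]
  row2 -= -1·row1 → [0,0,1,-1]
  row3 -= 3·row1 → [0,0,2,0]
  row3 -= 2·row2 → [0,0,0,2]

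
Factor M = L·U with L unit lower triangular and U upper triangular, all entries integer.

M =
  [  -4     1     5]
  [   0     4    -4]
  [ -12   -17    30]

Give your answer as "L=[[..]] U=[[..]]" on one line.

  R1 -= 0·R0 → [0,4,-4]
  R2 -= 3·R0 → [0,-20,15]
  R2 -= -5·R1 → [0,0,-5]

L=[[1,0,0],[0,1,0],[3,-5,1]] U=[[-4,1,5],[0,4,-4],[0,0,-5]]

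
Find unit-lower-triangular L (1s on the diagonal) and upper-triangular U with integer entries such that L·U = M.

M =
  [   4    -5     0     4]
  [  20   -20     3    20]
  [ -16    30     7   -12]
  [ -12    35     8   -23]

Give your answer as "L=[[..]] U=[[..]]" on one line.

  row1 -= 5·row0 → [0,5,3,0]
  row2 -= -4·row0 → [0,10,7,4]
  row3 -= -3·row0 → [0,20,8,-11]
  row2 -= 2·row1 → [0,0,1,4]
  row3 -= 4·row1 → [0,0,-4,-11]
  row3 -= -4·row2 → [0,0,0,5]

L=[[1,0,0,0],[5,1,0,0],[-4,2,1,0],[-3,4,-4,1]] U=[[4,-5,0,4],[0,5,3,0],[0,0,1,4],[0,0,0,5]]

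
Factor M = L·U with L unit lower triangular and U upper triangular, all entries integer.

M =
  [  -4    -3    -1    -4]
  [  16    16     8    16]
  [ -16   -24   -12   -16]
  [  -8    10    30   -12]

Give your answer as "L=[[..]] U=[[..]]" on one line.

  r1 -= -4·r0 → [0,4,4,0]
  r2 -= 4·r0 → [0,-12,-8,0]
  r3 -= 2·r0 → [0,16,32,-4]
  r2 -= -3·r1 → [0,0,4,0]
  r3 -= 4·r1 → [0,0,16,-4]
  r3 -= 4·r2 → [0,0,0,-4]

L=[[1,0,0,0],[-4,1,0,0],[4,-3,1,0],[2,4,4,1]] U=[[-4,-3,-1,-4],[0,4,4,0],[0,0,4,0],[0,0,0,-4]]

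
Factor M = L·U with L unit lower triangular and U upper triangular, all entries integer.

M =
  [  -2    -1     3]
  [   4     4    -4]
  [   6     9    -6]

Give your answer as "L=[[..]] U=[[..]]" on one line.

  row1 -= -2·row0 → [0,2,2]
  row2 -= -3·row0 → [0,6,3]
  row2 -= 3·row1 → [0,0,-3]

L=[[1,0,0],[-2,1,0],[-3,3,1]] U=[[-2,-1,3],[0,2,2],[0,0,-3]]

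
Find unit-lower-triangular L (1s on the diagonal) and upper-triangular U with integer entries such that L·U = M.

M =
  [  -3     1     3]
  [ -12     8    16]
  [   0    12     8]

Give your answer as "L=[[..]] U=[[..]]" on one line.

  row1 -= 4·row0 → [0,4,4]
  row2 -= 0·row0 → [0,12,8]
  row2 -= 3·row1 → [0,0,-4]

L=[[1,0,0],[4,1,0],[0,3,1]] U=[[-3,1,3],[0,4,4],[0,0,-4]]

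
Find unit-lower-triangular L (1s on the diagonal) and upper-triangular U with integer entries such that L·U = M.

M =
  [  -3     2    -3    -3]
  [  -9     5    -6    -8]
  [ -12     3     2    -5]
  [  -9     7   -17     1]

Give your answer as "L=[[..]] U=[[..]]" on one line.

  R1 -= 3·R0 → [0,-1,3,1]
  R2 -= 4·R0 → [0,-5,14,7]
  R3 -= 3·R0 → [0,1,-8,10]
  R2 -= 5·R1 → [0,0,-1,2]
  R3 -= -1·R1 → [0,0,-5,11]
  R3 -= 5·R2 → [0,0,0,1]

L=[[1,0,0,0],[3,1,0,0],[4,5,1,0],[3,-1,5,1]] U=[[-3,2,-3,-3],[0,-1,3,1],[0,0,-1,2],[0,0,0,1]]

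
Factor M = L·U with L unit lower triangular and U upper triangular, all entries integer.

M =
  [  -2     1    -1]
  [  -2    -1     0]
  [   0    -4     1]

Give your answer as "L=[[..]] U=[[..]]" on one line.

  row1 -= 1·row0 → [0,-2,1]
  row2 -= 0·row0 → [0,-4,1]
  row2 -= 2·row1 → [0,0,-1]

L=[[1,0,0],[1,1,0],[0,2,1]] U=[[-2,1,-1],[0,-2,1],[0,0,-1]]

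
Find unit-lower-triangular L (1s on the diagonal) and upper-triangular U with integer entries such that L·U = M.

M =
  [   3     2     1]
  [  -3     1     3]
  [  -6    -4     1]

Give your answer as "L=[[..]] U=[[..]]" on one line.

L=[[1,0,0],[-1,1,0],[-2,0,1]] U=[[3,2,1],[0,3,4],[0,0,3]]

  R1 -= -1·R0 → [0,3,4]
  R2 -= -2·R0 → [0,0,3]
  R2 -= 0·R1 → [0,0,3]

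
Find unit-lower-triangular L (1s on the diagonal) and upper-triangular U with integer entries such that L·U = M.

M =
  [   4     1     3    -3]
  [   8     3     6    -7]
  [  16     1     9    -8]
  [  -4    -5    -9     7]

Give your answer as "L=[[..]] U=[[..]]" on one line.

  row1 -= 2·row0 → [0,1,0,-1]
  row2 -= 4·row0 → [0,-3,-3,4]
  row3 -= -1·row0 → [0,-4,-6,4]
  row2 -= -3·row1 → [0,0,-3,1]
  row3 -= -4·row1 → [0,0,-6,0]
  row3 -= 2·row2 → [0,0,0,-2]

L=[[1,0,0,0],[2,1,0,0],[4,-3,1,0],[-1,-4,2,1]] U=[[4,1,3,-3],[0,1,0,-1],[0,0,-3,1],[0,0,0,-2]]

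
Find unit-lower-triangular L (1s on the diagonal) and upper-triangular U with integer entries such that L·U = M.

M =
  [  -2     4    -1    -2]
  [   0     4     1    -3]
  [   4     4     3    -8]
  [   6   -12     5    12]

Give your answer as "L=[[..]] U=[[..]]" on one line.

  r1 -= 0·r0 → [0,4,1,-3]
  r2 -= -2·r0 → [0,12,1,-12]
  r3 -= -3·r0 → [0,0,2,6]
  r2 -= 3·r1 → [0,0,-2,-3]
  r3 -= 0·r1 → [0,0,2,6]
  r3 -= -1·r2 → [0,0,0,3]

L=[[1,0,0,0],[0,1,0,0],[-2,3,1,0],[-3,0,-1,1]] U=[[-2,4,-1,-2],[0,4,1,-3],[0,0,-2,-3],[0,0,0,3]]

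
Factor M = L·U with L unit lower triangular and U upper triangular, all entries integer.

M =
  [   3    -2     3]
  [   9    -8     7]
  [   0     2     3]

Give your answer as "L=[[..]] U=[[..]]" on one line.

L=[[1,0,0],[3,1,0],[0,-1,1]] U=[[3,-2,3],[0,-2,-2],[0,0,1]]

  row1 -= 3·row0 → [0,-2,-2]
  row2 -= 0·row0 → [0,2,3]
  row2 -= -1·row1 → [0,0,1]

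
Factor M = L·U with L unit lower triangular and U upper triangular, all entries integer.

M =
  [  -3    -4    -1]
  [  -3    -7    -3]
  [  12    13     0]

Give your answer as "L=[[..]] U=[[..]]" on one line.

  row1 -= 1·row0 → [0,-3,-2]
  row2 -= -4·row0 → [0,-3,-4]
  row2 -= 1·row1 → [0,0,-2]

L=[[1,0,0],[1,1,0],[-4,1,1]] U=[[-3,-4,-1],[0,-3,-2],[0,0,-2]]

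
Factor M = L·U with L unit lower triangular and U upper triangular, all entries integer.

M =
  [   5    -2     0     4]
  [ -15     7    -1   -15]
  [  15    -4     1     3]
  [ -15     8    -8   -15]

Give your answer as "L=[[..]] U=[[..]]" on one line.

L=[[1,0,0,0],[-3,1,0,0],[3,2,1,0],[-3,2,-2,1]] U=[[5,-2,0,4],[0,1,-1,-3],[0,0,3,-3],[0,0,0,-3]]

  r1 -= -3·r0 → [0,1,-1,-3]
  r2 -= 3·r0 → [0,2,1,-9]
  r3 -= -3·r0 → [0,2,-8,-3]
  r2 -= 2·r1 → [0,0,3,-3]
  r3 -= 2·r1 → [0,0,-6,3]
  r3 -= -2·r2 → [0,0,0,-3]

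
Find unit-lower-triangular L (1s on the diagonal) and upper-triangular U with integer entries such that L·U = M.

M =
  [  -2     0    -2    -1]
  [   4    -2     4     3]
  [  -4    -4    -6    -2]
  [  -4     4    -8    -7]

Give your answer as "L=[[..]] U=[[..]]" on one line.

L=[[1,0,0,0],[-2,1,0,0],[2,2,1,0],[2,-2,2,1]] U=[[-2,0,-2,-1],[0,-2,0,1],[0,0,-2,-2],[0,0,0,1]]

  row1 -= -2·row0 → [0,-2,0,1]
  row2 -= 2·row0 → [0,-4,-2,0]
  row3 -= 2·row0 → [0,4,-4,-5]
  row2 -= 2·row1 → [0,0,-2,-2]
  row3 -= -2·row1 → [0,0,-4,-3]
  row3 -= 2·row2 → [0,0,0,1]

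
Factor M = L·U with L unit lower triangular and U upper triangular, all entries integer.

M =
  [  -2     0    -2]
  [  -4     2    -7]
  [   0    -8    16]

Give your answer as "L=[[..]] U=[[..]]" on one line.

  r1 -= 2·r0 → [0,2,-3]
  r2 -= 0·r0 → [0,-8,16]
  r2 -= -4·r1 → [0,0,4]

L=[[1,0,0],[2,1,0],[0,-4,1]] U=[[-2,0,-2],[0,2,-3],[0,0,4]]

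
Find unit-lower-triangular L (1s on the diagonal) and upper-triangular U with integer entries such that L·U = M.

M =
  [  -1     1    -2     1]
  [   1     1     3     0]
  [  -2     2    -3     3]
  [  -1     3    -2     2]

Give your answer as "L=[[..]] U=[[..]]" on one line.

  row1 -= -1·row0 → [0,2,1,1]
  row2 -= 2·row0 → [0,0,1,1]
  row3 -= 1·row0 → [0,2,0,1]
  row2 -= 0·row1 → [0,0,1,1]
  row3 -= 1·row1 → [0,0,-1,0]
  row3 -= -1·row2 → [0,0,0,1]

L=[[1,0,0,0],[-1,1,0,0],[2,0,1,0],[1,1,-1,1]] U=[[-1,1,-2,1],[0,2,1,1],[0,0,1,1],[0,0,0,1]]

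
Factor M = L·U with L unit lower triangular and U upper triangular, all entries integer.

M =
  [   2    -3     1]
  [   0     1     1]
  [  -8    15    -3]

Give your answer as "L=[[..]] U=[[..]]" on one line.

L=[[1,0,0],[0,1,0],[-4,3,1]] U=[[2,-3,1],[0,1,1],[0,0,-2]]

  R1 -= 0·R0 → [0,1,1]
  R2 -= -4·R0 → [0,3,1]
  R2 -= 3·R1 → [0,0,-2]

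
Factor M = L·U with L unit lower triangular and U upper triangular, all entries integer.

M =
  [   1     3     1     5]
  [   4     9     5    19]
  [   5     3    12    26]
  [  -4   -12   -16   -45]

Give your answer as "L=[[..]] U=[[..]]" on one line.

L=[[1,0,0,0],[4,1,0,0],[5,4,1,0],[-4,0,-4,1]] U=[[1,3,1,5],[0,-3,1,-1],[0,0,3,5],[0,0,0,-5]]

  r1 -= 4·r0 → [0,-3,1,-1]
  r2 -= 5·r0 → [0,-12,7,1]
  r3 -= -4·r0 → [0,0,-12,-25]
  r2 -= 4·r1 → [0,0,3,5]
  r3 -= 0·r1 → [0,0,-12,-25]
  r3 -= -4·r2 → [0,0,0,-5]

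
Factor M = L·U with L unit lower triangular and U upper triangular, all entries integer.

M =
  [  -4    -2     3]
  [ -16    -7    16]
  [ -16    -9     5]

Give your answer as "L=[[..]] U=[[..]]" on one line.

  r1 -= 4·r0 → [0,1,4]
  r2 -= 4·r0 → [0,-1,-7]
  r2 -= -1·r1 → [0,0,-3]

L=[[1,0,0],[4,1,0],[4,-1,1]] U=[[-4,-2,3],[0,1,4],[0,0,-3]]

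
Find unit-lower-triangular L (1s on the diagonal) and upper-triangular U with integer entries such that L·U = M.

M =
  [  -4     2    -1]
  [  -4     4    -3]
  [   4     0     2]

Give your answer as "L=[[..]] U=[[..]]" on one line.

  R1 -= 1·R0 → [0,2,-2]
  R2 -= -1·R0 → [0,2,1]
  R2 -= 1·R1 → [0,0,3]

L=[[1,0,0],[1,1,0],[-1,1,1]] U=[[-4,2,-1],[0,2,-2],[0,0,3]]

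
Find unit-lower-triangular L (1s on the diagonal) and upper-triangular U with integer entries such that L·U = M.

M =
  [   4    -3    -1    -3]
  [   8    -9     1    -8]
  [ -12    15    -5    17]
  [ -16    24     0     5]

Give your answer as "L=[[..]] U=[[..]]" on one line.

L=[[1,0,0,0],[2,1,0,0],[-3,-2,1,0],[-4,-4,-4,1]] U=[[4,-3,-1,-3],[0,-3,3,-2],[0,0,-2,4],[0,0,0,1]]

  R1 -= 2·R0 → [0,-3,3,-2]
  R2 -= -3·R0 → [0,6,-8,8]
  R3 -= -4·R0 → [0,12,-4,-7]
  R2 -= -2·R1 → [0,0,-2,4]
  R3 -= -4·R1 → [0,0,8,-15]
  R3 -= -4·R2 → [0,0,0,1]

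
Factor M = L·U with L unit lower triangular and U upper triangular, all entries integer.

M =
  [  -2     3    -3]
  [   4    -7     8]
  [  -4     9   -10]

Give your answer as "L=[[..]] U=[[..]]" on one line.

L=[[1,0,0],[-2,1,0],[2,-3,1]] U=[[-2,3,-3],[0,-1,2],[0,0,2]]

  r1 -= -2·r0 → [0,-1,2]
  r2 -= 2·r0 → [0,3,-4]
  r2 -= -3·r1 → [0,0,2]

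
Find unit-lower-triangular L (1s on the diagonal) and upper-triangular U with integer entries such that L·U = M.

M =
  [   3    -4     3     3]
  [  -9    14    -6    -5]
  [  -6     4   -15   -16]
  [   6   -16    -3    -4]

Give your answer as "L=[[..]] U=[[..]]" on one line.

L=[[1,0,0,0],[-3,1,0,0],[-2,-2,1,0],[2,-4,-1,1]] U=[[3,-4,3,3],[0,2,3,4],[0,0,-3,-2],[0,0,0,4]]

  r1 -= -3·r0 → [0,2,3,4]
  r2 -= -2·r0 → [0,-4,-9,-10]
  r3 -= 2·r0 → [0,-8,-9,-10]
  r2 -= -2·r1 → [0,0,-3,-2]
  r3 -= -4·r1 → [0,0,3,6]
  r3 -= -1·r2 → [0,0,0,4]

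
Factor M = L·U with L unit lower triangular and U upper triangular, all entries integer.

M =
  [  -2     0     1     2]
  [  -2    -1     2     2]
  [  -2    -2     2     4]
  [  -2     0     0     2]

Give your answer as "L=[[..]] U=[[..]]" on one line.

  r1 -= 1·r0 → [0,-1,1,0]
  r2 -= 1·r0 → [0,-2,1,2]
  r3 -= 1·r0 → [0,0,-1,0]
  r2 -= 2·r1 → [0,0,-1,2]
  r3 -= 0·r1 → [0,0,-1,0]
  r3 -= 1·r2 → [0,0,0,-2]

L=[[1,0,0,0],[1,1,0,0],[1,2,1,0],[1,0,1,1]] U=[[-2,0,1,2],[0,-1,1,0],[0,0,-1,2],[0,0,0,-2]]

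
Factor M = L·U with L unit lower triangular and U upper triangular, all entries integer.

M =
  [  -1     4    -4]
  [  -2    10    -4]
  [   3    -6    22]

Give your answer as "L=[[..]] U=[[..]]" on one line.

L=[[1,0,0],[2,1,0],[-3,3,1]] U=[[-1,4,-4],[0,2,4],[0,0,-2]]

  R1 -= 2·R0 → [0,2,4]
  R2 -= -3·R0 → [0,6,10]
  R2 -= 3·R1 → [0,0,-2]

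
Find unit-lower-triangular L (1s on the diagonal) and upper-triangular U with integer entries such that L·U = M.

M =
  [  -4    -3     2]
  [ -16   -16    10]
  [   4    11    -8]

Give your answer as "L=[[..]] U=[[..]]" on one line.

L=[[1,0,0],[4,1,0],[-1,-2,1]] U=[[-4,-3,2],[0,-4,2],[0,0,-2]]

  row1 -= 4·row0 → [0,-4,2]
  row2 -= -1·row0 → [0,8,-6]
  row2 -= -2·row1 → [0,0,-2]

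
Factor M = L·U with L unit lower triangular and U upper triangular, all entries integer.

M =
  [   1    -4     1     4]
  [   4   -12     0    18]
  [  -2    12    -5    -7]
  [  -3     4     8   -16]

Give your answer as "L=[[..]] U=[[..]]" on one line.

  R1 -= 4·R0 → [0,4,-4,2]
  R2 -= -2·R0 → [0,4,-3,1]
  R3 -= -3·R0 → [0,-8,11,-4]
  R2 -= 1·R1 → [0,0,1,-1]
  R3 -= -2·R1 → [0,0,3,0]
  R3 -= 3·R2 → [0,0,0,3]

L=[[1,0,0,0],[4,1,0,0],[-2,1,1,0],[-3,-2,3,1]] U=[[1,-4,1,4],[0,4,-4,2],[0,0,1,-1],[0,0,0,3]]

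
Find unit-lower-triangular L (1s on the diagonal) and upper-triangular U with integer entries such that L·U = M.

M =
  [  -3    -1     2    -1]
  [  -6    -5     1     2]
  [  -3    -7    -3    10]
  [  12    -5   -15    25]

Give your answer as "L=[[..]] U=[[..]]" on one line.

  R1 -= 2·R0 → [0,-3,-3,4]
  R2 -= 1·R0 → [0,-6,-5,11]
  R3 -= -4·R0 → [0,-9,-7,21]
  R2 -= 2·R1 → [0,0,1,3]
  R3 -= 3·R1 → [0,0,2,9]
  R3 -= 2·R2 → [0,0,0,3]

L=[[1,0,0,0],[2,1,0,0],[1,2,1,0],[-4,3,2,1]] U=[[-3,-1,2,-1],[0,-3,-3,4],[0,0,1,3],[0,0,0,3]]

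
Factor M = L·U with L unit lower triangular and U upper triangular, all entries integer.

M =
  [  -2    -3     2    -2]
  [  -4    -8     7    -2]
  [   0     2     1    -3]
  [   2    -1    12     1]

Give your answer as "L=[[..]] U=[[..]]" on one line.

  row1 -= 2·row0 → [0,-2,3,2]
  row2 -= 0·row0 → [0,2,1,-3]
  row3 -= -1·row0 → [0,-4,14,-1]
  row2 -= -1·row1 → [0,0,4,-1]
  row3 -= 2·row1 → [0,0,8,-5]
  row3 -= 2·row2 → [0,0,0,-3]

L=[[1,0,0,0],[2,1,0,0],[0,-1,1,0],[-1,2,2,1]] U=[[-2,-3,2,-2],[0,-2,3,2],[0,0,4,-1],[0,0,0,-3]]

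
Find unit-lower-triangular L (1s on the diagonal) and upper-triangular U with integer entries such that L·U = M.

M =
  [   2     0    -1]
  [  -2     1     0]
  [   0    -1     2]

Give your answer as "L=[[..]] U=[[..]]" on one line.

L=[[1,0,0],[-1,1,0],[0,-1,1]] U=[[2,0,-1],[0,1,-1],[0,0,1]]

  row1 -= -1·row0 → [0,1,-1]
  row2 -= 0·row0 → [0,-1,2]
  row2 -= -1·row1 → [0,0,1]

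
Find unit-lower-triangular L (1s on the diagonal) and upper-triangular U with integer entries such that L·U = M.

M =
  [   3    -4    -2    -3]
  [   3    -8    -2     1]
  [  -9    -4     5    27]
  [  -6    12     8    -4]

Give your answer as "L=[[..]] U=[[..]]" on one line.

  r1 -= 1·r0 → [0,-4,0,4]
  r2 -= -3·r0 → [0,-16,-1,18]
  r3 -= -2·r0 → [0,4,4,-10]
  r2 -= 4·r1 → [0,0,-1,2]
  r3 -= -1·r1 → [0,0,4,-6]
  r3 -= -4·r2 → [0,0,0,2]

L=[[1,0,0,0],[1,1,0,0],[-3,4,1,0],[-2,-1,-4,1]] U=[[3,-4,-2,-3],[0,-4,0,4],[0,0,-1,2],[0,0,0,2]]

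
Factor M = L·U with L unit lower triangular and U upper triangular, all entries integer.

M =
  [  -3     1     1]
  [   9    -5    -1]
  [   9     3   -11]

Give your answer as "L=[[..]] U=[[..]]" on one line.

  row1 -= -3·row0 → [0,-2,2]
  row2 -= -3·row0 → [0,6,-8]
  row2 -= -3·row1 → [0,0,-2]

L=[[1,0,0],[-3,1,0],[-3,-3,1]] U=[[-3,1,1],[0,-2,2],[0,0,-2]]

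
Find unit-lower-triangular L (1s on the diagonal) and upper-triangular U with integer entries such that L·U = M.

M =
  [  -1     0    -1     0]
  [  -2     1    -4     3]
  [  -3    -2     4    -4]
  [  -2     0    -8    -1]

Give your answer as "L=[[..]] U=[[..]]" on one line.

L=[[1,0,0,0],[2,1,0,0],[3,-2,1,0],[2,0,-2,1]] U=[[-1,0,-1,0],[0,1,-2,3],[0,0,3,2],[0,0,0,3]]

  R1 -= 2·R0 → [0,1,-2,3]
  R2 -= 3·R0 → [0,-2,7,-4]
  R3 -= 2·R0 → [0,0,-6,-1]
  R2 -= -2·R1 → [0,0,3,2]
  R3 -= 0·R1 → [0,0,-6,-1]
  R3 -= -2·R2 → [0,0,0,3]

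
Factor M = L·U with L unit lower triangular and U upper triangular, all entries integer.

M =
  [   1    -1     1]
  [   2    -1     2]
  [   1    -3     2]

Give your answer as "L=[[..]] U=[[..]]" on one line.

  row1 -= 2·row0 → [0,1,0]
  row2 -= 1·row0 → [0,-2,1]
  row2 -= -2·row1 → [0,0,1]

L=[[1,0,0],[2,1,0],[1,-2,1]] U=[[1,-1,1],[0,1,0],[0,0,1]]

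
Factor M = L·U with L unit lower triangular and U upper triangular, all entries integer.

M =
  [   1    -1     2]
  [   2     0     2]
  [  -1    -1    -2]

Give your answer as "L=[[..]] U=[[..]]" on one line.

  R1 -= 2·R0 → [0,2,-2]
  R2 -= -1·R0 → [0,-2,0]
  R2 -= -1·R1 → [0,0,-2]

L=[[1,0,0],[2,1,0],[-1,-1,1]] U=[[1,-1,2],[0,2,-2],[0,0,-2]]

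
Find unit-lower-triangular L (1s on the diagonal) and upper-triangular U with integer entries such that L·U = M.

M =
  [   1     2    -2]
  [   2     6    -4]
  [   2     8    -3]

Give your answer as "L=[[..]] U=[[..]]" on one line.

  row1 -= 2·row0 → [0,2,0]
  row2 -= 2·row0 → [0,4,1]
  row2 -= 2·row1 → [0,0,1]

L=[[1,0,0],[2,1,0],[2,2,1]] U=[[1,2,-2],[0,2,0],[0,0,1]]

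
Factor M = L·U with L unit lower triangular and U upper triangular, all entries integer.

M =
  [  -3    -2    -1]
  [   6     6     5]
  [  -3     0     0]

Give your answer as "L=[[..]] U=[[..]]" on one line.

L=[[1,0,0],[-2,1,0],[1,1,1]] U=[[-3,-2,-1],[0,2,3],[0,0,-2]]

  r1 -= -2·r0 → [0,2,3]
  r2 -= 1·r0 → [0,2,1]
  r2 -= 1·r1 → [0,0,-2]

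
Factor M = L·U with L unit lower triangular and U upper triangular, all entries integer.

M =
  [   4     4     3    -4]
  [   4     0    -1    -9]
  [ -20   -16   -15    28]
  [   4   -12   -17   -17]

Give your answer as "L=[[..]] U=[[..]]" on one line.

L=[[1,0,0,0],[1,1,0,0],[-5,-1,1,0],[1,4,1,1]] U=[[4,4,3,-4],[0,-4,-4,-5],[0,0,-4,3],[0,0,0,4]]

  r1 -= 1·r0 → [0,-4,-4,-5]
  r2 -= -5·r0 → [0,4,0,8]
  r3 -= 1·r0 → [0,-16,-20,-13]
  r2 -= -1·r1 → [0,0,-4,3]
  r3 -= 4·r1 → [0,0,-4,7]
  r3 -= 1·r2 → [0,0,0,4]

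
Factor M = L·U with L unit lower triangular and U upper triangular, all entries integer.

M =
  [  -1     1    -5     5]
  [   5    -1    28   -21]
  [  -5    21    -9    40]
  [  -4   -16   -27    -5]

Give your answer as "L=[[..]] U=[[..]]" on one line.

L=[[1,0,0,0],[-5,1,0,0],[5,4,1,0],[4,-5,2,1]] U=[[-1,1,-5,5],[0,4,3,4],[0,0,4,-1],[0,0,0,-3]]

  row1 -= -5·row0 → [0,4,3,4]
  row2 -= 5·row0 → [0,16,16,15]
  row3 -= 4·row0 → [0,-20,-7,-25]
  row2 -= 4·row1 → [0,0,4,-1]
  row3 -= -5·row1 → [0,0,8,-5]
  row3 -= 2·row2 → [0,0,0,-3]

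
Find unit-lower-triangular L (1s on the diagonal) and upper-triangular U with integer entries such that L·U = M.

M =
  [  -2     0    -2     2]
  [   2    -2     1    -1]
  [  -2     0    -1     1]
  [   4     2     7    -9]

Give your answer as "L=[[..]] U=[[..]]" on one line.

L=[[1,0,0,0],[-1,1,0,0],[1,0,1,0],[-2,-1,2,1]] U=[[-2,0,-2,2],[0,-2,-1,1],[0,0,1,-1],[0,0,0,-2]]

  r1 -= -1·r0 → [0,-2,-1,1]
  r2 -= 1·r0 → [0,0,1,-1]
  r3 -= -2·r0 → [0,2,3,-5]
  r2 -= 0·r1 → [0,0,1,-1]
  r3 -= -1·r1 → [0,0,2,-4]
  r3 -= 2·r2 → [0,0,0,-2]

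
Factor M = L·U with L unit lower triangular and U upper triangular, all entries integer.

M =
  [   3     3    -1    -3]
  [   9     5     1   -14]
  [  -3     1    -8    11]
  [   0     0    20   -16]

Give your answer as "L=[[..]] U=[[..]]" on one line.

L=[[1,0,0,0],[3,1,0,0],[-1,-1,1,0],[0,0,-4,1]] U=[[3,3,-1,-3],[0,-4,4,-5],[0,0,-5,3],[0,0,0,-4]]

  r1 -= 3·r0 → [0,-4,4,-5]
  r2 -= -1·r0 → [0,4,-9,8]
  r3 -= 0·r0 → [0,0,20,-16]
  r2 -= -1·r1 → [0,0,-5,3]
  r3 -= 0·r1 → [0,0,20,-16]
  r3 -= -4·r2 → [0,0,0,-4]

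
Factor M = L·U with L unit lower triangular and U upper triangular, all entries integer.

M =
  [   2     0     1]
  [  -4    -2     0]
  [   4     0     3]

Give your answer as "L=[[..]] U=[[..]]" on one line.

  r1 -= -2·r0 → [0,-2,2]
  r2 -= 2·r0 → [0,0,1]
  r2 -= 0·r1 → [0,0,1]

L=[[1,0,0],[-2,1,0],[2,0,1]] U=[[2,0,1],[0,-2,2],[0,0,1]]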